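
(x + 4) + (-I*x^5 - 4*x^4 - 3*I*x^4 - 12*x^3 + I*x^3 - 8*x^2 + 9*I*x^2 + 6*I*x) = -I*x^5 - 4*x^4 - 3*I*x^4 - 12*x^3 + I*x^3 - 8*x^2 + 9*I*x^2 + x + 6*I*x + 4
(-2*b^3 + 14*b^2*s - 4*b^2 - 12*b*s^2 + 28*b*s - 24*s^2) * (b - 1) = -2*b^4 + 14*b^3*s - 2*b^3 - 12*b^2*s^2 + 14*b^2*s + 4*b^2 - 12*b*s^2 - 28*b*s + 24*s^2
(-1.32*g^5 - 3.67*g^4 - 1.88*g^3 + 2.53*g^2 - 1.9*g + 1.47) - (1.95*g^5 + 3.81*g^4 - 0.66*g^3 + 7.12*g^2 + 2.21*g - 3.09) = -3.27*g^5 - 7.48*g^4 - 1.22*g^3 - 4.59*g^2 - 4.11*g + 4.56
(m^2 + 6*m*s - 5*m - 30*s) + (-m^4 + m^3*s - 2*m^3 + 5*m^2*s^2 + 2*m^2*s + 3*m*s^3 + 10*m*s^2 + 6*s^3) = -m^4 + m^3*s - 2*m^3 + 5*m^2*s^2 + 2*m^2*s + m^2 + 3*m*s^3 + 10*m*s^2 + 6*m*s - 5*m + 6*s^3 - 30*s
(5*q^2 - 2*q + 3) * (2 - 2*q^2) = -10*q^4 + 4*q^3 + 4*q^2 - 4*q + 6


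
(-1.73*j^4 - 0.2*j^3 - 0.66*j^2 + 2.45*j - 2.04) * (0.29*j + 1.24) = -0.5017*j^5 - 2.2032*j^4 - 0.4394*j^3 - 0.1079*j^2 + 2.4464*j - 2.5296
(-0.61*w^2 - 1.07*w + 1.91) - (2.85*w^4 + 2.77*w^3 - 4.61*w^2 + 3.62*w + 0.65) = -2.85*w^4 - 2.77*w^3 + 4.0*w^2 - 4.69*w + 1.26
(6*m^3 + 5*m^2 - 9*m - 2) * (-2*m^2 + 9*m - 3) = -12*m^5 + 44*m^4 + 45*m^3 - 92*m^2 + 9*m + 6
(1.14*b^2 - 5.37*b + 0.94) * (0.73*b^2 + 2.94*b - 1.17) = 0.8322*b^4 - 0.568500000000001*b^3 - 16.4354*b^2 + 9.0465*b - 1.0998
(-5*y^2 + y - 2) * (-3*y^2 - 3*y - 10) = 15*y^4 + 12*y^3 + 53*y^2 - 4*y + 20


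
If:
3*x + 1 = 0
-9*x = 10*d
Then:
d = 3/10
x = -1/3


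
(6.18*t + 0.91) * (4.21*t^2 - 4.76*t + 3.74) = 26.0178*t^3 - 25.5857*t^2 + 18.7816*t + 3.4034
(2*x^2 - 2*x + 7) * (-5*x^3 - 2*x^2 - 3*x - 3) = -10*x^5 + 6*x^4 - 37*x^3 - 14*x^2 - 15*x - 21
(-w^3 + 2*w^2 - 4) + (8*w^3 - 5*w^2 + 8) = 7*w^3 - 3*w^2 + 4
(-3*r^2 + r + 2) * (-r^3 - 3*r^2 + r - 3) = 3*r^5 + 8*r^4 - 8*r^3 + 4*r^2 - r - 6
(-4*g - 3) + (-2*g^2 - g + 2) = -2*g^2 - 5*g - 1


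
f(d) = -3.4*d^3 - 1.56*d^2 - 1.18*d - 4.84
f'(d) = -10.2*d^2 - 3.12*d - 1.18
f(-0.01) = -4.83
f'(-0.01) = -1.15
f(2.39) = -62.99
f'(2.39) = -66.90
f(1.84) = -33.47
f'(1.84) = -41.45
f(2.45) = -67.10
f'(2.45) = -70.05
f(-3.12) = 86.92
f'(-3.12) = -90.74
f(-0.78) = -3.26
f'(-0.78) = -4.95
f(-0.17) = -4.67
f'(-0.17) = -0.94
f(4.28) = -305.04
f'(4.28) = -201.38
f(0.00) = -4.84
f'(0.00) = -1.18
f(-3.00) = 76.46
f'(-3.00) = -83.62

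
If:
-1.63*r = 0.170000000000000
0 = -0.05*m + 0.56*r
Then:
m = -1.17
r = -0.10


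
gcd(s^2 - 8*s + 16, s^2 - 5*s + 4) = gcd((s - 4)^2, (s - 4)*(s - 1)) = s - 4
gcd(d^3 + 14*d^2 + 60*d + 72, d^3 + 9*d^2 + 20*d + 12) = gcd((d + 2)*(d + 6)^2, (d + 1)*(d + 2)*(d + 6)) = d^2 + 8*d + 12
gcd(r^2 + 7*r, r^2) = r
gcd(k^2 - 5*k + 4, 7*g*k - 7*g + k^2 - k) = k - 1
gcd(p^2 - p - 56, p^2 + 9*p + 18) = 1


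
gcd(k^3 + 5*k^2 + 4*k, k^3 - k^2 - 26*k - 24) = k^2 + 5*k + 4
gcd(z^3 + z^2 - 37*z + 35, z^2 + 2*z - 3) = z - 1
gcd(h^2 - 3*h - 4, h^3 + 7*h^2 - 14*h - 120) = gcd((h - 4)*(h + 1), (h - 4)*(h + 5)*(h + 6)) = h - 4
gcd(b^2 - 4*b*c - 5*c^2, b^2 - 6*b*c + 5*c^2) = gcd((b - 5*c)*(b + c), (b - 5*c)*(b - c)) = b - 5*c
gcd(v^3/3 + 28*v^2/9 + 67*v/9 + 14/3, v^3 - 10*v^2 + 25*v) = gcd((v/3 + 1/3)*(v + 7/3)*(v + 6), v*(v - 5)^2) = 1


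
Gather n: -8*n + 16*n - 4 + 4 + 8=8*n + 8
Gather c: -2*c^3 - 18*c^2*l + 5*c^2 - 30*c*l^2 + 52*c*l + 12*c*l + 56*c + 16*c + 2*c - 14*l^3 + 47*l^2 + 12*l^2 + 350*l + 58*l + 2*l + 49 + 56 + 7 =-2*c^3 + c^2*(5 - 18*l) + c*(-30*l^2 + 64*l + 74) - 14*l^3 + 59*l^2 + 410*l + 112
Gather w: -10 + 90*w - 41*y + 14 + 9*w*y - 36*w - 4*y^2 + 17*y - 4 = w*(9*y + 54) - 4*y^2 - 24*y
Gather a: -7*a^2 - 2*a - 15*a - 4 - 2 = -7*a^2 - 17*a - 6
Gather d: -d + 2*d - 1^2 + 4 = d + 3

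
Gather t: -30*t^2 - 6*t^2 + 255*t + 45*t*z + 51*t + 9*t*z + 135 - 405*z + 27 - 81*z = -36*t^2 + t*(54*z + 306) - 486*z + 162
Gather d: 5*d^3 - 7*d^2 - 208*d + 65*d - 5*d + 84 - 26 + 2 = 5*d^3 - 7*d^2 - 148*d + 60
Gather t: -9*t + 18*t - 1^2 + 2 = 9*t + 1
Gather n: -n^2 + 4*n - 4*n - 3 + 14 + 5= 16 - n^2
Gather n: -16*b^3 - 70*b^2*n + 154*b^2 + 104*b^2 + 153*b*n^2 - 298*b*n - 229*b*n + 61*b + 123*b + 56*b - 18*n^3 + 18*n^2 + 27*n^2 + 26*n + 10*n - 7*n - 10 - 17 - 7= -16*b^3 + 258*b^2 + 240*b - 18*n^3 + n^2*(153*b + 45) + n*(-70*b^2 - 527*b + 29) - 34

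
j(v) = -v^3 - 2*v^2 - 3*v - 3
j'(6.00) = -135.00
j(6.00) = -309.00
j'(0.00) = -3.00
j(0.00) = -3.00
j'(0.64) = -6.79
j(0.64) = -6.00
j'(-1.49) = -3.70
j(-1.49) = 0.34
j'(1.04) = -10.40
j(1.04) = -9.41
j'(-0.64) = -1.67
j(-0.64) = -1.64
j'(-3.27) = -22.00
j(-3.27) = 20.39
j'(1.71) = -18.61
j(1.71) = -18.98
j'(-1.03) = -2.06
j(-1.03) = -0.94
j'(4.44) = -79.90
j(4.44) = -143.28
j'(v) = -3*v^2 - 4*v - 3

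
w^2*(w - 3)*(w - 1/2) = w^4 - 7*w^3/2 + 3*w^2/2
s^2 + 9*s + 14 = (s + 2)*(s + 7)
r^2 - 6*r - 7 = (r - 7)*(r + 1)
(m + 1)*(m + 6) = m^2 + 7*m + 6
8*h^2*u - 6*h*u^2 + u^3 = u*(-4*h + u)*(-2*h + u)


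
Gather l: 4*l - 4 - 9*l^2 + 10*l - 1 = -9*l^2 + 14*l - 5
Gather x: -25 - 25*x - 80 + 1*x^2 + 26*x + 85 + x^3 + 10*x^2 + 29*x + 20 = x^3 + 11*x^2 + 30*x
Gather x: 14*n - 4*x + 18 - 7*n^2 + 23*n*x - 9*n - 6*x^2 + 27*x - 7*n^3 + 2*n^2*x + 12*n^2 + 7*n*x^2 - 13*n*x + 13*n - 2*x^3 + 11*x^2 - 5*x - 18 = -7*n^3 + 5*n^2 + 18*n - 2*x^3 + x^2*(7*n + 5) + x*(2*n^2 + 10*n + 18)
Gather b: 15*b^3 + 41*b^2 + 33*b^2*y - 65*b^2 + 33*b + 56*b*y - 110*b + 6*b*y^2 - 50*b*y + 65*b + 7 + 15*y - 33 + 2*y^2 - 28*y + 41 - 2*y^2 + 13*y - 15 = 15*b^3 + b^2*(33*y - 24) + b*(6*y^2 + 6*y - 12)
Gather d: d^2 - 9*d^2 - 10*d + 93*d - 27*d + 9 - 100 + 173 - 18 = -8*d^2 + 56*d + 64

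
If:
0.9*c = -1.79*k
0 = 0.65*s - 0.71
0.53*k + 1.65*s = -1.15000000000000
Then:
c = 11.08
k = -5.57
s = 1.09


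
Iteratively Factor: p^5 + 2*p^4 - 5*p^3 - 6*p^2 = (p)*(p^4 + 2*p^3 - 5*p^2 - 6*p) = p*(p + 3)*(p^3 - p^2 - 2*p) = p*(p - 2)*(p + 3)*(p^2 + p) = p*(p - 2)*(p + 1)*(p + 3)*(p)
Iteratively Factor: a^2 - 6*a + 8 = (a - 2)*(a - 4)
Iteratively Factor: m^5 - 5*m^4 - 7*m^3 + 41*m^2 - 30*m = (m)*(m^4 - 5*m^3 - 7*m^2 + 41*m - 30) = m*(m - 2)*(m^3 - 3*m^2 - 13*m + 15) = m*(m - 2)*(m + 3)*(m^2 - 6*m + 5) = m*(m - 2)*(m - 1)*(m + 3)*(m - 5)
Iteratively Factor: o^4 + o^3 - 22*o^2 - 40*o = (o)*(o^3 + o^2 - 22*o - 40) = o*(o + 4)*(o^2 - 3*o - 10) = o*(o + 2)*(o + 4)*(o - 5)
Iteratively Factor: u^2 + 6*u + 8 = (u + 4)*(u + 2)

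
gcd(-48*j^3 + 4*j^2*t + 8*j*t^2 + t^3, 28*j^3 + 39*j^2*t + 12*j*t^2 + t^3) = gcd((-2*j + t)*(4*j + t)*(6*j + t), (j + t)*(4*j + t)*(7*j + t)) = 4*j + t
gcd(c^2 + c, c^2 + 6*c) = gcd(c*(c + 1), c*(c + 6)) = c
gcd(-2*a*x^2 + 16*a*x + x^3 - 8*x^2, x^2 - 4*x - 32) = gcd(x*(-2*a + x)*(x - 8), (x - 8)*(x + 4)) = x - 8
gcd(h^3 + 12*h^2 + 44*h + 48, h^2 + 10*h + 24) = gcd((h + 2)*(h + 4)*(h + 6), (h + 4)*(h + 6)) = h^2 + 10*h + 24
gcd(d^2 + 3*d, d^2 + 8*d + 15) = d + 3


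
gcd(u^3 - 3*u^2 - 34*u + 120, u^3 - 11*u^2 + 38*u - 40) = u^2 - 9*u + 20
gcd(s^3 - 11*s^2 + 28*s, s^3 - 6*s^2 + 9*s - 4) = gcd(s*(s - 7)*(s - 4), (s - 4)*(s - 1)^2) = s - 4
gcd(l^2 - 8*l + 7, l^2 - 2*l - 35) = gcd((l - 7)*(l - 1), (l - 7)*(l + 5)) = l - 7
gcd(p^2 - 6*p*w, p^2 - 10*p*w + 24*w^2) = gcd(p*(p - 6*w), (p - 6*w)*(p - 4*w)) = p - 6*w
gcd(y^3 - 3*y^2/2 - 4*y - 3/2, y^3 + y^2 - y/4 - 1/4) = y^2 + 3*y/2 + 1/2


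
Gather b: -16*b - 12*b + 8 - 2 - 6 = -28*b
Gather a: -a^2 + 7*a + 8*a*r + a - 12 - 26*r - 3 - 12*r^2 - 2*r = -a^2 + a*(8*r + 8) - 12*r^2 - 28*r - 15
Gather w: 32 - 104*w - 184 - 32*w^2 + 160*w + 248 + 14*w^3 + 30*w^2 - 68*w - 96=14*w^3 - 2*w^2 - 12*w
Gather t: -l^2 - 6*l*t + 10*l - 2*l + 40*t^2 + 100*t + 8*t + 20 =-l^2 + 8*l + 40*t^2 + t*(108 - 6*l) + 20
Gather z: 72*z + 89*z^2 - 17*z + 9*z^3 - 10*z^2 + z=9*z^3 + 79*z^2 + 56*z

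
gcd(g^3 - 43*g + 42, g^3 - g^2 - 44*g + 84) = g^2 + g - 42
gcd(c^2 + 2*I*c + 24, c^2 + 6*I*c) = c + 6*I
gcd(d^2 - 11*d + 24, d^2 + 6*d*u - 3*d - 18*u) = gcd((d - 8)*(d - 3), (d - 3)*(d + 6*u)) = d - 3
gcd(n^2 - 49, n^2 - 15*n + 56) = n - 7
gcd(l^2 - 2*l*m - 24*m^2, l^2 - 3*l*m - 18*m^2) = l - 6*m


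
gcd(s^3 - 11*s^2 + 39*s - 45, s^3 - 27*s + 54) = s^2 - 6*s + 9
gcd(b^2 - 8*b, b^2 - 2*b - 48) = b - 8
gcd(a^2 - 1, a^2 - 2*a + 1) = a - 1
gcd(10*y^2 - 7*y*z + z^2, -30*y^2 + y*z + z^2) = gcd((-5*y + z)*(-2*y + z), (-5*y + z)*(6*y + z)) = 5*y - z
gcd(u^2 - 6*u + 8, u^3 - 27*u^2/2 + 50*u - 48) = u - 4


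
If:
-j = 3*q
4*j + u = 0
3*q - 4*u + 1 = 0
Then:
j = -1/15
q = 1/45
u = 4/15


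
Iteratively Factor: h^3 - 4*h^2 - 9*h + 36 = (h - 4)*(h^2 - 9) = (h - 4)*(h - 3)*(h + 3)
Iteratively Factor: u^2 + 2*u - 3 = (u + 3)*(u - 1)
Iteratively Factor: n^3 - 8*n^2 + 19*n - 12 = (n - 1)*(n^2 - 7*n + 12) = (n - 4)*(n - 1)*(n - 3)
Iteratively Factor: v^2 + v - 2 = (v - 1)*(v + 2)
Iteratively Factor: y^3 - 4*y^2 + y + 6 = (y - 3)*(y^2 - y - 2) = (y - 3)*(y + 1)*(y - 2)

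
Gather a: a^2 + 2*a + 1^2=a^2 + 2*a + 1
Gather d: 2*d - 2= 2*d - 2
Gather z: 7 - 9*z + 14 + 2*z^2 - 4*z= 2*z^2 - 13*z + 21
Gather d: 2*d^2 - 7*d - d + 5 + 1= 2*d^2 - 8*d + 6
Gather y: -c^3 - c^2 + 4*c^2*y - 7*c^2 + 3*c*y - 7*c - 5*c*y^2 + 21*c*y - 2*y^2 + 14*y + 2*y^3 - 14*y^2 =-c^3 - 8*c^2 - 7*c + 2*y^3 + y^2*(-5*c - 16) + y*(4*c^2 + 24*c + 14)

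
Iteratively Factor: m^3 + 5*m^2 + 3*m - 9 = (m + 3)*(m^2 + 2*m - 3) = (m - 1)*(m + 3)*(m + 3)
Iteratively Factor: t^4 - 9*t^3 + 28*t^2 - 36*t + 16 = (t - 4)*(t^3 - 5*t^2 + 8*t - 4) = (t - 4)*(t - 1)*(t^2 - 4*t + 4) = (t - 4)*(t - 2)*(t - 1)*(t - 2)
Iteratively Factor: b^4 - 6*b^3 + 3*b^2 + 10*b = (b - 2)*(b^3 - 4*b^2 - 5*b) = (b - 5)*(b - 2)*(b^2 + b) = (b - 5)*(b - 2)*(b + 1)*(b)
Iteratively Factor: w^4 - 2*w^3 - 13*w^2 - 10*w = (w + 1)*(w^3 - 3*w^2 - 10*w) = (w - 5)*(w + 1)*(w^2 + 2*w) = w*(w - 5)*(w + 1)*(w + 2)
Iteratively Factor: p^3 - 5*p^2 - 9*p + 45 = (p + 3)*(p^2 - 8*p + 15) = (p - 5)*(p + 3)*(p - 3)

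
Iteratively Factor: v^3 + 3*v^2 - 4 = (v + 2)*(v^2 + v - 2) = (v - 1)*(v + 2)*(v + 2)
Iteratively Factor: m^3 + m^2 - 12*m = (m - 3)*(m^2 + 4*m) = (m - 3)*(m + 4)*(m)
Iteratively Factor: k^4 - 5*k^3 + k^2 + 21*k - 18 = (k - 3)*(k^3 - 2*k^2 - 5*k + 6) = (k - 3)^2*(k^2 + k - 2) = (k - 3)^2*(k + 2)*(k - 1)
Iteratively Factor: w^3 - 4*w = (w + 2)*(w^2 - 2*w) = w*(w + 2)*(w - 2)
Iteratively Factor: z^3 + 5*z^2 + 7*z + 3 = (z + 1)*(z^2 + 4*z + 3) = (z + 1)*(z + 3)*(z + 1)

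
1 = 1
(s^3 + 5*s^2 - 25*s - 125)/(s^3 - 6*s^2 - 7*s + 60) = (s^2 + 10*s + 25)/(s^2 - s - 12)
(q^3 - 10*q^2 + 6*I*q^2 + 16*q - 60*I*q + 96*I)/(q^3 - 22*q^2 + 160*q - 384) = (q^2 + q*(-2 + 6*I) - 12*I)/(q^2 - 14*q + 48)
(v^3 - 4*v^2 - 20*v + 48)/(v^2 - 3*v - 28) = (v^2 - 8*v + 12)/(v - 7)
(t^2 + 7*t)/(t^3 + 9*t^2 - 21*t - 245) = t/(t^2 + 2*t - 35)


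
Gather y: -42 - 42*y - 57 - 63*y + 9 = -105*y - 90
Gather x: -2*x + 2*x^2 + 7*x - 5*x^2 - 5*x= -3*x^2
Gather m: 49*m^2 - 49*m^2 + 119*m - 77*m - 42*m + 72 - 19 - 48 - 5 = 0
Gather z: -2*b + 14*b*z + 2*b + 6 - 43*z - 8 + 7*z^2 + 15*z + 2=7*z^2 + z*(14*b - 28)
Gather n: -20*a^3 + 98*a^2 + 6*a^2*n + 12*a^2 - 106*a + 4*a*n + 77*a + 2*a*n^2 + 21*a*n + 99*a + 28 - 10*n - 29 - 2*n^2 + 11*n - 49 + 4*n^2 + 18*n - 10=-20*a^3 + 110*a^2 + 70*a + n^2*(2*a + 2) + n*(6*a^2 + 25*a + 19) - 60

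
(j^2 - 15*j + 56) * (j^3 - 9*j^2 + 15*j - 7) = j^5 - 24*j^4 + 206*j^3 - 736*j^2 + 945*j - 392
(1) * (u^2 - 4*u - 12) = u^2 - 4*u - 12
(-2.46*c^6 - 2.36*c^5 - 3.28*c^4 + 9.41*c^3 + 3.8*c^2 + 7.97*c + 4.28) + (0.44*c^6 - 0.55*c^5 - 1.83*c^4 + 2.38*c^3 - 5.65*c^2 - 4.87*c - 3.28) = -2.02*c^6 - 2.91*c^5 - 5.11*c^4 + 11.79*c^3 - 1.85*c^2 + 3.1*c + 1.0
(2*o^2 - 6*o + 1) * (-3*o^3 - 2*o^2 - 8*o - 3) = -6*o^5 + 14*o^4 - 7*o^3 + 40*o^2 + 10*o - 3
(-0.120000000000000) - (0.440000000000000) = -0.560000000000000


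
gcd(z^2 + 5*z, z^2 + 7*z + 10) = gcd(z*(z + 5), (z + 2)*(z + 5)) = z + 5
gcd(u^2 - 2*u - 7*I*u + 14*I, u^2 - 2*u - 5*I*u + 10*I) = u - 2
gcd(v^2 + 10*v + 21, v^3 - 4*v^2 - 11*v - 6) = 1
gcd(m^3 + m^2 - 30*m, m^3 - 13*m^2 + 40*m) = m^2 - 5*m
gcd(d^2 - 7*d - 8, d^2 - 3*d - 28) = 1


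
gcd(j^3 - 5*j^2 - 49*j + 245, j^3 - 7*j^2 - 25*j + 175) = j^2 - 12*j + 35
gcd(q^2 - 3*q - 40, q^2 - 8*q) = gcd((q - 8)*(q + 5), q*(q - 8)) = q - 8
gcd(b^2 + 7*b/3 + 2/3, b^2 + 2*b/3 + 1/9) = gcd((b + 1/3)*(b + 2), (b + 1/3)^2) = b + 1/3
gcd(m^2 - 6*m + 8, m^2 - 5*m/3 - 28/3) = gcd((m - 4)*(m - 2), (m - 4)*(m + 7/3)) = m - 4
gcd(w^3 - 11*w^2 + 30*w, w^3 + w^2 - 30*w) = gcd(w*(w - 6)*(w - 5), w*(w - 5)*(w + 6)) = w^2 - 5*w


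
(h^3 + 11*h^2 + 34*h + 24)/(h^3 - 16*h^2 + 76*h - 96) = (h^3 + 11*h^2 + 34*h + 24)/(h^3 - 16*h^2 + 76*h - 96)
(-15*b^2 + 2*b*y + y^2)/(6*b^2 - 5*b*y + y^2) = (5*b + y)/(-2*b + y)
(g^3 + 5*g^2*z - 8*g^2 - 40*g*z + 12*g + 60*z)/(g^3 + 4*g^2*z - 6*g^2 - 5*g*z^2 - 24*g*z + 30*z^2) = (2 - g)/(-g + z)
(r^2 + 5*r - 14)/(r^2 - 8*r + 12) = (r + 7)/(r - 6)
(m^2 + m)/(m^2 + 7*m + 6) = m/(m + 6)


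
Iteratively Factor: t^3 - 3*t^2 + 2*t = (t)*(t^2 - 3*t + 2) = t*(t - 1)*(t - 2)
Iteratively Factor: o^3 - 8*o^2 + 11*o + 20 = (o + 1)*(o^2 - 9*o + 20) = (o - 5)*(o + 1)*(o - 4)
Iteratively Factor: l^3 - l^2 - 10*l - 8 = (l + 2)*(l^2 - 3*l - 4) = (l - 4)*(l + 2)*(l + 1)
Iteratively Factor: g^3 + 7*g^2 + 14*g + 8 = (g + 1)*(g^2 + 6*g + 8) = (g + 1)*(g + 4)*(g + 2)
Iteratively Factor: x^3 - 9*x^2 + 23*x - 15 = (x - 1)*(x^2 - 8*x + 15) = (x - 5)*(x - 1)*(x - 3)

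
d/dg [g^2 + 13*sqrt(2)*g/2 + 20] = 2*g + 13*sqrt(2)/2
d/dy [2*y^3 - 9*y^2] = 6*y*(y - 3)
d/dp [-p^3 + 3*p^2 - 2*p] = -3*p^2 + 6*p - 2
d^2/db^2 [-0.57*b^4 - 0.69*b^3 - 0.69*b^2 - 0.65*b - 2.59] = -6.84*b^2 - 4.14*b - 1.38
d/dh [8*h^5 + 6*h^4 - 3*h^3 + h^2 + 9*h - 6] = 40*h^4 + 24*h^3 - 9*h^2 + 2*h + 9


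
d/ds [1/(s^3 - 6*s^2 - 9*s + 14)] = 3*(-s^2 + 4*s + 3)/(s^3 - 6*s^2 - 9*s + 14)^2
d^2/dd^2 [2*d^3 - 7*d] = 12*d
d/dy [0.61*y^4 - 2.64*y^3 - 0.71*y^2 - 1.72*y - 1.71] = 2.44*y^3 - 7.92*y^2 - 1.42*y - 1.72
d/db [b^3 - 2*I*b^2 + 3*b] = 3*b^2 - 4*I*b + 3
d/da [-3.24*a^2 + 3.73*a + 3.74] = 3.73 - 6.48*a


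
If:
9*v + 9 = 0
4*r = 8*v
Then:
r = -2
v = -1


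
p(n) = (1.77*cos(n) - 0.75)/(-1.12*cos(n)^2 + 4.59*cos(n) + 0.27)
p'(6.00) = 0.09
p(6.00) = 0.26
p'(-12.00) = -0.19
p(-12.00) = 0.22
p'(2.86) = -0.08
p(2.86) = 0.47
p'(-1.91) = 2.32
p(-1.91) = 0.97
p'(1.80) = -6.22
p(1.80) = 1.39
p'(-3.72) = -0.19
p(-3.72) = 0.51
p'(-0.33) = 0.10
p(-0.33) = 0.26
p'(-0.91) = 0.40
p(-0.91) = 0.13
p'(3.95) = 0.37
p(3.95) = 0.57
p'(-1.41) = 3.84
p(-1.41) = -0.48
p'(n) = (-2.24*sin(n)*cos(n) + 4.59*sin(n))*(1.77*cos(n) - 0.75)/(-1.12*cos(n)^2 + 4.59*cos(n) + 0.27)^2 - 1.77*sin(n)/(-1.12*cos(n)^2 + 4.59*cos(n) + 0.27) = (-1.9824*cos(n)^2 + 1.68*cos(n) - 3.9204)*sin(n)/(1.2544*cos(n)^4 - 10.2816*cos(n)^3 + 20.4633*cos(n)^2 + 2.4786*cos(n) + 0.0729)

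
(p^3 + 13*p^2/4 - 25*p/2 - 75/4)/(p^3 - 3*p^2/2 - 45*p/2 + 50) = (4*p^2 - 7*p - 15)/(2*(2*p^2 - 13*p + 20))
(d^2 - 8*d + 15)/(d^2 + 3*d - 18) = (d - 5)/(d + 6)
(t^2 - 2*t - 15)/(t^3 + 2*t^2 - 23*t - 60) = 1/(t + 4)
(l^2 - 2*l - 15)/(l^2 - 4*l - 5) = (l + 3)/(l + 1)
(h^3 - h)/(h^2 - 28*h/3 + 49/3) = 3*h*(h^2 - 1)/(3*h^2 - 28*h + 49)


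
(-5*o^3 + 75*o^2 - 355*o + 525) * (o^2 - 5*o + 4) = -5*o^5 + 100*o^4 - 750*o^3 + 2600*o^2 - 4045*o + 2100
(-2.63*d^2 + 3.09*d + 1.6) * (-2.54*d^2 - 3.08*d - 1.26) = 6.6802*d^4 + 0.251800000000001*d^3 - 10.2674*d^2 - 8.8214*d - 2.016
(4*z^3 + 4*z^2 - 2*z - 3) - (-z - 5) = 4*z^3 + 4*z^2 - z + 2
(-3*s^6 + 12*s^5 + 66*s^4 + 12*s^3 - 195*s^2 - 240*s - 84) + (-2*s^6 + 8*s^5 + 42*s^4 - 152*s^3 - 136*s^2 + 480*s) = -5*s^6 + 20*s^5 + 108*s^4 - 140*s^3 - 331*s^2 + 240*s - 84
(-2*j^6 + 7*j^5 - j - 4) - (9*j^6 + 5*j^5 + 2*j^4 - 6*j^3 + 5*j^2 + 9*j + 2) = -11*j^6 + 2*j^5 - 2*j^4 + 6*j^3 - 5*j^2 - 10*j - 6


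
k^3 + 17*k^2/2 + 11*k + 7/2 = (k + 1/2)*(k + 1)*(k + 7)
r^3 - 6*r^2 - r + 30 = (r - 5)*(r - 3)*(r + 2)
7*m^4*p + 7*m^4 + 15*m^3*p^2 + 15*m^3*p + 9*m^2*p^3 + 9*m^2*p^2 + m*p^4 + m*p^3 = (m + p)^2*(7*m + p)*(m*p + m)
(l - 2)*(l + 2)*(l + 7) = l^3 + 7*l^2 - 4*l - 28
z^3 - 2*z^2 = z^2*(z - 2)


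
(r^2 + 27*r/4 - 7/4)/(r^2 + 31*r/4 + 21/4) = (4*r - 1)/(4*r + 3)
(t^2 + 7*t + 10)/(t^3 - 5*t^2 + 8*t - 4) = (t^2 + 7*t + 10)/(t^3 - 5*t^2 + 8*t - 4)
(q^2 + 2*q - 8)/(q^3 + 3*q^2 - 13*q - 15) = (q^2 + 2*q - 8)/(q^3 + 3*q^2 - 13*q - 15)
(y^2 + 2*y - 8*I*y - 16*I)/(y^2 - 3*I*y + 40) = (y + 2)/(y + 5*I)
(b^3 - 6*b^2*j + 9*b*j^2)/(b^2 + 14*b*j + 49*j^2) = b*(b^2 - 6*b*j + 9*j^2)/(b^2 + 14*b*j + 49*j^2)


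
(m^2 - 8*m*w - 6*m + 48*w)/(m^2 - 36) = (m - 8*w)/(m + 6)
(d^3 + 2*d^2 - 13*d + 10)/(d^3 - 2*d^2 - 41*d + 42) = (d^2 + 3*d - 10)/(d^2 - d - 42)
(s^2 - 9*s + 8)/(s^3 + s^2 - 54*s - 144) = (s - 1)/(s^2 + 9*s + 18)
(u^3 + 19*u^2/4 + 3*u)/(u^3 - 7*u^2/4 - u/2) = (4*u^2 + 19*u + 12)/(4*u^2 - 7*u - 2)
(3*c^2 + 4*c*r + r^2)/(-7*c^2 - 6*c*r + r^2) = (3*c + r)/(-7*c + r)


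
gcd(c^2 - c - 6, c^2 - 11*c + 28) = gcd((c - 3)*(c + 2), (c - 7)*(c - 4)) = 1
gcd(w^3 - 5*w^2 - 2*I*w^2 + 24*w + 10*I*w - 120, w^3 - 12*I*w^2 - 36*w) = w - 6*I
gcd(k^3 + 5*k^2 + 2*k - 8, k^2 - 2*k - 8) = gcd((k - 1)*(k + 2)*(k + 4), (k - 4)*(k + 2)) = k + 2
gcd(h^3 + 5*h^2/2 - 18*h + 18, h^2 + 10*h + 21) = 1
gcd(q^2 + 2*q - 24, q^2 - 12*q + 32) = q - 4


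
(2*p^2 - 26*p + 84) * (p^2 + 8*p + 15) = 2*p^4 - 10*p^3 - 94*p^2 + 282*p + 1260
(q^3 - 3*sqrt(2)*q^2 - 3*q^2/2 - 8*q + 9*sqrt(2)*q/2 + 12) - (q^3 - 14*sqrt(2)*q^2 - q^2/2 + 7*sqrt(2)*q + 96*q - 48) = -q^2 + 11*sqrt(2)*q^2 - 104*q - 5*sqrt(2)*q/2 + 60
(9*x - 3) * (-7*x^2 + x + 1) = -63*x^3 + 30*x^2 + 6*x - 3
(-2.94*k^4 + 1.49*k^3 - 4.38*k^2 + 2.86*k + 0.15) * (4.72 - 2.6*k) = 7.644*k^5 - 17.7508*k^4 + 18.4208*k^3 - 28.1096*k^2 + 13.1092*k + 0.708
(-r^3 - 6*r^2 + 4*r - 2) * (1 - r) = r^4 + 5*r^3 - 10*r^2 + 6*r - 2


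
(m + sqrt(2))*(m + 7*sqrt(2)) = m^2 + 8*sqrt(2)*m + 14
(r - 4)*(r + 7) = r^2 + 3*r - 28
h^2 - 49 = (h - 7)*(h + 7)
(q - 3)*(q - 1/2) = q^2 - 7*q/2 + 3/2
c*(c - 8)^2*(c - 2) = c^4 - 18*c^3 + 96*c^2 - 128*c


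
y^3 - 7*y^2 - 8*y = y*(y - 8)*(y + 1)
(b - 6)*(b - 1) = b^2 - 7*b + 6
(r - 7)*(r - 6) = r^2 - 13*r + 42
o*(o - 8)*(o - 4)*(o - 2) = o^4 - 14*o^3 + 56*o^2 - 64*o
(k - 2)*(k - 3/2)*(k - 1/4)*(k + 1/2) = k^4 - 13*k^3/4 + 2*k^2 + 19*k/16 - 3/8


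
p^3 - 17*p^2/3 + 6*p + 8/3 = (p - 4)*(p - 2)*(p + 1/3)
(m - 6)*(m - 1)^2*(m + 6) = m^4 - 2*m^3 - 35*m^2 + 72*m - 36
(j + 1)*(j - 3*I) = j^2 + j - 3*I*j - 3*I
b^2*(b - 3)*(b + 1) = b^4 - 2*b^3 - 3*b^2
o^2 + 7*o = o*(o + 7)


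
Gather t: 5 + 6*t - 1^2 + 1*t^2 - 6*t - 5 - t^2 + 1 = 0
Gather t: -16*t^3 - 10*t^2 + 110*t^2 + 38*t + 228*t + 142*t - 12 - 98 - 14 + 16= -16*t^3 + 100*t^2 + 408*t - 108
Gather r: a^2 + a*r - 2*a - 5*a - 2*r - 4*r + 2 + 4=a^2 - 7*a + r*(a - 6) + 6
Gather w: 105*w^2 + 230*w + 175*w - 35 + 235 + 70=105*w^2 + 405*w + 270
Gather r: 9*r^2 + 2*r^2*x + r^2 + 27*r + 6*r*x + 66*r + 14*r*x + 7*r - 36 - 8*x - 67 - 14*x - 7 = r^2*(2*x + 10) + r*(20*x + 100) - 22*x - 110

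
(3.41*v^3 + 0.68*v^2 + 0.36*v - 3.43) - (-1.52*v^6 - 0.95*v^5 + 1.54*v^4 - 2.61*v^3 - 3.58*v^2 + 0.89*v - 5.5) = 1.52*v^6 + 0.95*v^5 - 1.54*v^4 + 6.02*v^3 + 4.26*v^2 - 0.53*v + 2.07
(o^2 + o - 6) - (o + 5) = o^2 - 11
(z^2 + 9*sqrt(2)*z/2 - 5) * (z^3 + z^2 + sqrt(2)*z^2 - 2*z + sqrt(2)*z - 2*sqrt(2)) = z^5 + z^4 + 11*sqrt(2)*z^4/2 + 2*z^3 + 11*sqrt(2)*z^3/2 - 16*sqrt(2)*z^2 + 4*z^2 - 8*z - 5*sqrt(2)*z + 10*sqrt(2)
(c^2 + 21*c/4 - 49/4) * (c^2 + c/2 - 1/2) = c^4 + 23*c^3/4 - 81*c^2/8 - 35*c/4 + 49/8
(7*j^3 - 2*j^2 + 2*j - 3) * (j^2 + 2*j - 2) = 7*j^5 + 12*j^4 - 16*j^3 + 5*j^2 - 10*j + 6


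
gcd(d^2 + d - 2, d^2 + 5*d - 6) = d - 1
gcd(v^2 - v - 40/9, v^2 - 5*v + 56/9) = v - 8/3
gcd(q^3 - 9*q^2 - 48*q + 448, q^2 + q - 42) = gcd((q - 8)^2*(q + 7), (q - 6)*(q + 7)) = q + 7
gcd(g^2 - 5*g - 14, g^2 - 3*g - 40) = 1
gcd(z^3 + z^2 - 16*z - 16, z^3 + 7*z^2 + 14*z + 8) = z^2 + 5*z + 4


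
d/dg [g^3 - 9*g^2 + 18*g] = 3*g^2 - 18*g + 18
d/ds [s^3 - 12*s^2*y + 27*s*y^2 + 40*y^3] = 3*s^2 - 24*s*y + 27*y^2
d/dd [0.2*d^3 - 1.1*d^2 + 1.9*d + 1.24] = 0.6*d^2 - 2.2*d + 1.9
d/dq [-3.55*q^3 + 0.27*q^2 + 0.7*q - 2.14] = -10.65*q^2 + 0.54*q + 0.7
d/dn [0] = 0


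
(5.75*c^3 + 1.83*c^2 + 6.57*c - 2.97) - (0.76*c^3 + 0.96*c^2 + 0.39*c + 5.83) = 4.99*c^3 + 0.87*c^2 + 6.18*c - 8.8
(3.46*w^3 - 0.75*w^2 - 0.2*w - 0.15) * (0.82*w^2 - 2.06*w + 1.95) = 2.8372*w^5 - 7.7426*w^4 + 8.128*w^3 - 1.1735*w^2 - 0.081*w - 0.2925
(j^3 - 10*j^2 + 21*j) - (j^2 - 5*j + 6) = j^3 - 11*j^2 + 26*j - 6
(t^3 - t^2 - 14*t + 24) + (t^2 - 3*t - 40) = t^3 - 17*t - 16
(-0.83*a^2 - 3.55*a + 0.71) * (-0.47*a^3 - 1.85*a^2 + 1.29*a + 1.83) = 0.3901*a^5 + 3.204*a^4 + 5.1631*a^3 - 7.4119*a^2 - 5.5806*a + 1.2993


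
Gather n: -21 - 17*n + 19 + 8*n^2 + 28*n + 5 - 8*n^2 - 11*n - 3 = 0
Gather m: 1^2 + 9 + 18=28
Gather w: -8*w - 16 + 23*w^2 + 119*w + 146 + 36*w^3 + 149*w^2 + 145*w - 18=36*w^3 + 172*w^2 + 256*w + 112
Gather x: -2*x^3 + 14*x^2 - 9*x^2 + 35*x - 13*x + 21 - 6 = -2*x^3 + 5*x^2 + 22*x + 15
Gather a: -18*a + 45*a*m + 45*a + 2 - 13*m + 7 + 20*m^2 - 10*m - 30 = a*(45*m + 27) + 20*m^2 - 23*m - 21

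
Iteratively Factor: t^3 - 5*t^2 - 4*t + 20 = (t - 5)*(t^2 - 4) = (t - 5)*(t - 2)*(t + 2)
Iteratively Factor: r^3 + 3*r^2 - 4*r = (r + 4)*(r^2 - r) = (r - 1)*(r + 4)*(r)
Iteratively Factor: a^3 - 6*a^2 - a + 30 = (a - 3)*(a^2 - 3*a - 10) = (a - 5)*(a - 3)*(a + 2)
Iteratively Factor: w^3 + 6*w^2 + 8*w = (w + 2)*(w^2 + 4*w) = (w + 2)*(w + 4)*(w)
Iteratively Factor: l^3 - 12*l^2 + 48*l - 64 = (l - 4)*(l^2 - 8*l + 16) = (l - 4)^2*(l - 4)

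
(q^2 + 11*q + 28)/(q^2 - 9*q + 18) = (q^2 + 11*q + 28)/(q^2 - 9*q + 18)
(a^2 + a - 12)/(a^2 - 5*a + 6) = (a + 4)/(a - 2)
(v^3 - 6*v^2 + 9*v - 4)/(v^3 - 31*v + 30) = (v^2 - 5*v + 4)/(v^2 + v - 30)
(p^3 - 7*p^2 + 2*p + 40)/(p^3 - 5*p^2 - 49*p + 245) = (p^2 - 2*p - 8)/(p^2 - 49)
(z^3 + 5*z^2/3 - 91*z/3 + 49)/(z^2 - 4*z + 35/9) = 3*(z^2 + 4*z - 21)/(3*z - 5)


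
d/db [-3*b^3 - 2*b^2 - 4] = b*(-9*b - 4)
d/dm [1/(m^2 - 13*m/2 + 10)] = 2*(13 - 4*m)/(2*m^2 - 13*m + 20)^2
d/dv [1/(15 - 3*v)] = 1/(3*(v - 5)^2)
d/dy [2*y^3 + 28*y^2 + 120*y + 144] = 6*y^2 + 56*y + 120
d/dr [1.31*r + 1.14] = 1.31000000000000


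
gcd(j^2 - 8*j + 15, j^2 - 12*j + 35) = j - 5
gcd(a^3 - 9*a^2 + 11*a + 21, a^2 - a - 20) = 1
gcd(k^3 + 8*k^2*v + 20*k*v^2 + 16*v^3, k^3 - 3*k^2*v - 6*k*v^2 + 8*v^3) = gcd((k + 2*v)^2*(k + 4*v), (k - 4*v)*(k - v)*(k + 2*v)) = k + 2*v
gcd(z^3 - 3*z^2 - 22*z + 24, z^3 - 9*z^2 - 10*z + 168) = z^2 - 2*z - 24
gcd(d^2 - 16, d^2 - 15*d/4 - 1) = d - 4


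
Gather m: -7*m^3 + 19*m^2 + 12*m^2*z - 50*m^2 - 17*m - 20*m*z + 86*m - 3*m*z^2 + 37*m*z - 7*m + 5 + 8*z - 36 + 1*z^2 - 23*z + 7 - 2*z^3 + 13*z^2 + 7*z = -7*m^3 + m^2*(12*z - 31) + m*(-3*z^2 + 17*z + 62) - 2*z^3 + 14*z^2 - 8*z - 24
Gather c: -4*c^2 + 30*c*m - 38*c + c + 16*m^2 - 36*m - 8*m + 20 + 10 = -4*c^2 + c*(30*m - 37) + 16*m^2 - 44*m + 30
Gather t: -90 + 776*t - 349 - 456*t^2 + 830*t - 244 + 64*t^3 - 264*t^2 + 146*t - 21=64*t^3 - 720*t^2 + 1752*t - 704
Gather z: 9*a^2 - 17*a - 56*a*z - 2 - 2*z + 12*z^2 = 9*a^2 - 17*a + 12*z^2 + z*(-56*a - 2) - 2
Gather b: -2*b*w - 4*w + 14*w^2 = -2*b*w + 14*w^2 - 4*w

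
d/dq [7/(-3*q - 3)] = 7/(3*(q + 1)^2)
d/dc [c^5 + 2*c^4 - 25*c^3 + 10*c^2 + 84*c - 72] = 5*c^4 + 8*c^3 - 75*c^2 + 20*c + 84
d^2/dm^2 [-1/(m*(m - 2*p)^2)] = 2*(-3*m^2 - 2*m*(m - 2*p) - (m - 2*p)^2)/(m^3*(m - 2*p)^4)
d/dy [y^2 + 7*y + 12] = 2*y + 7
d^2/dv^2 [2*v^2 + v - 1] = 4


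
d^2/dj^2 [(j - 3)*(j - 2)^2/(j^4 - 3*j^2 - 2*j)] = 2*(j^4 - 17*j^3 + 36*j^2 + 24*j + 6)/(j^3*(j^4 + 4*j^3 + 6*j^2 + 4*j + 1))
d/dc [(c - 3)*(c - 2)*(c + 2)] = 3*c^2 - 6*c - 4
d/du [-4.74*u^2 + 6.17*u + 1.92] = 6.17 - 9.48*u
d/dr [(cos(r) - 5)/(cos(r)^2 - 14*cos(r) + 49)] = (cos(r) - 3)*sin(r)/(cos(r) - 7)^3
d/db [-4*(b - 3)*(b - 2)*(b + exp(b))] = -4*b^2*exp(b) - 12*b^2 + 12*b*exp(b) + 40*b - 4*exp(b) - 24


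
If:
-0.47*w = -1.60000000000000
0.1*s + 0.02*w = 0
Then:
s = -0.68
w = 3.40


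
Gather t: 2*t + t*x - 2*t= t*x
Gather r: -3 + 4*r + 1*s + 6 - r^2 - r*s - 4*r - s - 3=-r^2 - r*s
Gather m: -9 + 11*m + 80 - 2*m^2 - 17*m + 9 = -2*m^2 - 6*m + 80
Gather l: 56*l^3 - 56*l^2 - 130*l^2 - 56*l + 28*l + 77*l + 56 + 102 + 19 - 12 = 56*l^3 - 186*l^2 + 49*l + 165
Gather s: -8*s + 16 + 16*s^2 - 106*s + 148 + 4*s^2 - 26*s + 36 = 20*s^2 - 140*s + 200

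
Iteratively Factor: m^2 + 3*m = (m + 3)*(m)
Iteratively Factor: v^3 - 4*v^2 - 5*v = (v + 1)*(v^2 - 5*v) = v*(v + 1)*(v - 5)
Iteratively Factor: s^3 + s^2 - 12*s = (s + 4)*(s^2 - 3*s) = s*(s + 4)*(s - 3)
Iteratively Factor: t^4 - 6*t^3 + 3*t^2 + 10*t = (t)*(t^3 - 6*t^2 + 3*t + 10) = t*(t + 1)*(t^2 - 7*t + 10) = t*(t - 2)*(t + 1)*(t - 5)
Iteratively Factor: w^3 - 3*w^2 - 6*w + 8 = (w - 4)*(w^2 + w - 2) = (w - 4)*(w + 2)*(w - 1)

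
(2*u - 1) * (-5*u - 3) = -10*u^2 - u + 3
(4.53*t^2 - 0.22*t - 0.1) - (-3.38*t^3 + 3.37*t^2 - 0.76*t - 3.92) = 3.38*t^3 + 1.16*t^2 + 0.54*t + 3.82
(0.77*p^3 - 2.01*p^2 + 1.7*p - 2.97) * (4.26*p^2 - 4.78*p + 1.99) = 3.2802*p^5 - 12.2432*p^4 + 18.3821*p^3 - 24.7781*p^2 + 17.5796*p - 5.9103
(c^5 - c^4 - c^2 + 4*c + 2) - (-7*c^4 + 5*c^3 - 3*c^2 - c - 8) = c^5 + 6*c^4 - 5*c^3 + 2*c^2 + 5*c + 10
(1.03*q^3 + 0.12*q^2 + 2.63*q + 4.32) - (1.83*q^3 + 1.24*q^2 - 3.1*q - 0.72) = -0.8*q^3 - 1.12*q^2 + 5.73*q + 5.04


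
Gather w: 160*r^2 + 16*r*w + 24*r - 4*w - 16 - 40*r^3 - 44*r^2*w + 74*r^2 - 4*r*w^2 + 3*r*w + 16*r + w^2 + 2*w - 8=-40*r^3 + 234*r^2 + 40*r + w^2*(1 - 4*r) + w*(-44*r^2 + 19*r - 2) - 24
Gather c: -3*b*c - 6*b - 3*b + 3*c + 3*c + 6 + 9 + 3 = -9*b + c*(6 - 3*b) + 18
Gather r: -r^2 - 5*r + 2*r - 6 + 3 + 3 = -r^2 - 3*r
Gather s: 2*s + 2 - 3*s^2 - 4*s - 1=-3*s^2 - 2*s + 1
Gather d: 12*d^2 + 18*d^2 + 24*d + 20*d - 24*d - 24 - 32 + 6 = 30*d^2 + 20*d - 50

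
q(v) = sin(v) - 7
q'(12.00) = 0.84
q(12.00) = -7.54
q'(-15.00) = -0.76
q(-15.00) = -7.65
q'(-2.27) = -0.64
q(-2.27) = -7.77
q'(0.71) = 0.76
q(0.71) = -6.35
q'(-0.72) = 0.75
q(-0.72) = -7.66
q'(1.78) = -0.21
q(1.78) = -6.02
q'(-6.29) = 1.00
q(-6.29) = -7.01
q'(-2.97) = -0.99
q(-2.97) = -7.17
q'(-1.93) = -0.35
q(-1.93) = -7.94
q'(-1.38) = 0.19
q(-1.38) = -7.98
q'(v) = cos(v)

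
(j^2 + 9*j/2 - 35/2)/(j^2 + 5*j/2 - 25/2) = (j + 7)/(j + 5)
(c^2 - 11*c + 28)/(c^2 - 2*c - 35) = (c - 4)/(c + 5)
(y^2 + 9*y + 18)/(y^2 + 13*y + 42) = (y + 3)/(y + 7)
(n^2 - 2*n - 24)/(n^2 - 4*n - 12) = (n + 4)/(n + 2)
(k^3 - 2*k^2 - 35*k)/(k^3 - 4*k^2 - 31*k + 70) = k/(k - 2)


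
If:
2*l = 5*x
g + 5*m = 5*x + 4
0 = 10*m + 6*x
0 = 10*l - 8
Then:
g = 164/25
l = 4/5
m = -24/125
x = 8/25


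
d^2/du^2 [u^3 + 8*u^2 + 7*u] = 6*u + 16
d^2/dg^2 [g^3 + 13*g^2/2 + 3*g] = 6*g + 13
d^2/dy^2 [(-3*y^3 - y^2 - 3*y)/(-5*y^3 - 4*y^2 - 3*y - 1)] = 2*(-35*y^6 + 90*y^5 + 45*y^4 - 29*y^3 - 75*y^2 - 27*y - 8)/(125*y^9 + 300*y^8 + 465*y^7 + 499*y^6 + 399*y^5 + 246*y^4 + 114*y^3 + 39*y^2 + 9*y + 1)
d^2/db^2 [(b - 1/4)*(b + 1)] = 2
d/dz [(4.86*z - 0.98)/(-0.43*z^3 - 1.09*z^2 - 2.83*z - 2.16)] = (4.1796*z^3 + 4.0332*z^2 - 2.1364*z - 13.271)/(0.1849*z^6 + 0.9374*z^5 + 3.6219*z^4 + 8.027*z^3 + 12.7177*z^2 + 12.2256*z + 4.6656)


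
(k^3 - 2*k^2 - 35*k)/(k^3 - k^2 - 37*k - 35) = k/(k + 1)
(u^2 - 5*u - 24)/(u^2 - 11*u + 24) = (u + 3)/(u - 3)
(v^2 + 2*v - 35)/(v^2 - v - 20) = (v + 7)/(v + 4)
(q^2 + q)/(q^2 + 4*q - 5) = q*(q + 1)/(q^2 + 4*q - 5)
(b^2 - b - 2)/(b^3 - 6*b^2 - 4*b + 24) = (b + 1)/(b^2 - 4*b - 12)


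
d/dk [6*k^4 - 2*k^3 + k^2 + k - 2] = 24*k^3 - 6*k^2 + 2*k + 1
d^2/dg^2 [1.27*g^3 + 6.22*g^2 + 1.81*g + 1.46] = 7.62*g + 12.44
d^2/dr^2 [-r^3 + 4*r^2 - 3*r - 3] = 8 - 6*r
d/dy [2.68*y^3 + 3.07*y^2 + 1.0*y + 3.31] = 8.04*y^2 + 6.14*y + 1.0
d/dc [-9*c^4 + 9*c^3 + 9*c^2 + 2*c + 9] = -36*c^3 + 27*c^2 + 18*c + 2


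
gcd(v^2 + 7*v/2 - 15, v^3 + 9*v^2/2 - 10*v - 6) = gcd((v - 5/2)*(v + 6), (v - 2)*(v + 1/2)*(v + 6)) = v + 6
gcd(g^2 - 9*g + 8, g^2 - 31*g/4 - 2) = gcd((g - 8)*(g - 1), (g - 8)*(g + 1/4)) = g - 8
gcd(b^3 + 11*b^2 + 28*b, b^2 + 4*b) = b^2 + 4*b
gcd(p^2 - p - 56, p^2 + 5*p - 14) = p + 7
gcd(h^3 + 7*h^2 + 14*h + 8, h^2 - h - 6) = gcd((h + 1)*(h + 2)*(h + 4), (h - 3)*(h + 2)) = h + 2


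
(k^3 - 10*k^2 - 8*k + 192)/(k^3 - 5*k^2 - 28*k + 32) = (k - 6)/(k - 1)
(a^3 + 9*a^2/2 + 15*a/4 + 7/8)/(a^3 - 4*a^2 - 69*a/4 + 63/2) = (4*a^2 + 4*a + 1)/(2*(2*a^2 - 15*a + 18))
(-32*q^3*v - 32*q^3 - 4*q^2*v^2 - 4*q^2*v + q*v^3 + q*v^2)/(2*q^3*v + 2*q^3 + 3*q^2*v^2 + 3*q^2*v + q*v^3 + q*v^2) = (-32*q^2 - 4*q*v + v^2)/(2*q^2 + 3*q*v + v^2)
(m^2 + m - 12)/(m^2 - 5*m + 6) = (m + 4)/(m - 2)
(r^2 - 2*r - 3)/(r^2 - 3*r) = (r + 1)/r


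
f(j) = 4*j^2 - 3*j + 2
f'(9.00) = 69.00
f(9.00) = 299.00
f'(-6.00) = -51.00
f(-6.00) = 164.00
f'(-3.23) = -28.84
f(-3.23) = 53.42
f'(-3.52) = -31.16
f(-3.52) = 62.12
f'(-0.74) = -8.92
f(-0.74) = 6.41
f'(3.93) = 28.44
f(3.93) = 51.99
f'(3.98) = 28.84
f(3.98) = 53.42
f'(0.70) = 2.60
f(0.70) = 1.86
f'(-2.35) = -21.80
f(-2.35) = 31.14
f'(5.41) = 40.28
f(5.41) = 102.84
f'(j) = 8*j - 3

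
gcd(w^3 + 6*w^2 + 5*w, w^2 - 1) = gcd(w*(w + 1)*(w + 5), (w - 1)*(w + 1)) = w + 1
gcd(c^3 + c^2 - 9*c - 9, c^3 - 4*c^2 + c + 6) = c^2 - 2*c - 3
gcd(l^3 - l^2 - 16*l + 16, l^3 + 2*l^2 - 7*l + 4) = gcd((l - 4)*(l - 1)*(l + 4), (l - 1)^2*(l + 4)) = l^2 + 3*l - 4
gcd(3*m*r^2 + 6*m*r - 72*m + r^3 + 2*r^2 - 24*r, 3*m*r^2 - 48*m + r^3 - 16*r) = 3*m*r - 12*m + r^2 - 4*r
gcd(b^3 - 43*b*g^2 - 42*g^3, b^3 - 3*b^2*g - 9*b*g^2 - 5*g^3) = b + g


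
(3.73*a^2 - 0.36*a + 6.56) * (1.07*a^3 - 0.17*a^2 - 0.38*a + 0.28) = 3.9911*a^5 - 1.0193*a^4 + 5.663*a^3 + 0.066*a^2 - 2.5936*a + 1.8368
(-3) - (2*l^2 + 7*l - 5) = -2*l^2 - 7*l + 2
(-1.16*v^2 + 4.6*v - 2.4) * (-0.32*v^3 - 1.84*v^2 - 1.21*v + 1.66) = 0.3712*v^5 + 0.6624*v^4 - 6.2924*v^3 - 3.0756*v^2 + 10.54*v - 3.984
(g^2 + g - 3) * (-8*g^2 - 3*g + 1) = -8*g^4 - 11*g^3 + 22*g^2 + 10*g - 3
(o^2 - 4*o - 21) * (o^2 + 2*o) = o^4 - 2*o^3 - 29*o^2 - 42*o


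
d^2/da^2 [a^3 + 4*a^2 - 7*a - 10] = 6*a + 8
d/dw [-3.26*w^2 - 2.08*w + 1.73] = -6.52*w - 2.08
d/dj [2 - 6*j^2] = -12*j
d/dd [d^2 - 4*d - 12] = 2*d - 4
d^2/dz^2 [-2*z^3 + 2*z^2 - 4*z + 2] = 4 - 12*z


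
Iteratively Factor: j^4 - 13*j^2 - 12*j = (j + 1)*(j^3 - j^2 - 12*j) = j*(j + 1)*(j^2 - j - 12) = j*(j - 4)*(j + 1)*(j + 3)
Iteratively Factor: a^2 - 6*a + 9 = (a - 3)*(a - 3)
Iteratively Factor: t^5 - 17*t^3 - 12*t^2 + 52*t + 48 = (t - 4)*(t^4 + 4*t^3 - t^2 - 16*t - 12) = (t - 4)*(t + 2)*(t^3 + 2*t^2 - 5*t - 6) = (t - 4)*(t + 2)*(t + 3)*(t^2 - t - 2) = (t - 4)*(t - 2)*(t + 2)*(t + 3)*(t + 1)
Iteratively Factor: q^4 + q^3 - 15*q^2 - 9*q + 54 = (q - 2)*(q^3 + 3*q^2 - 9*q - 27) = (q - 2)*(q + 3)*(q^2 - 9) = (q - 3)*(q - 2)*(q + 3)*(q + 3)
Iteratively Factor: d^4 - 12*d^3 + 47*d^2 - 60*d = (d - 4)*(d^3 - 8*d^2 + 15*d) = d*(d - 4)*(d^2 - 8*d + 15) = d*(d - 4)*(d - 3)*(d - 5)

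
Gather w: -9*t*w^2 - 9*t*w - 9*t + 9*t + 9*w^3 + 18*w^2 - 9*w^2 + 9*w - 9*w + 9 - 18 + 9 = -9*t*w + 9*w^3 + w^2*(9 - 9*t)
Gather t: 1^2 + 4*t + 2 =4*t + 3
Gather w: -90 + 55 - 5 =-40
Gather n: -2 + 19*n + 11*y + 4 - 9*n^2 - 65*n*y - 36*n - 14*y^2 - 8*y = -9*n^2 + n*(-65*y - 17) - 14*y^2 + 3*y + 2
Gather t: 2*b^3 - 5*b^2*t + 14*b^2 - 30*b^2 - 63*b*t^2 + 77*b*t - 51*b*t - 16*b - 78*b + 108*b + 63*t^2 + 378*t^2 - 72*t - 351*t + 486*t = 2*b^3 - 16*b^2 + 14*b + t^2*(441 - 63*b) + t*(-5*b^2 + 26*b + 63)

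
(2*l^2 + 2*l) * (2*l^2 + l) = 4*l^4 + 6*l^3 + 2*l^2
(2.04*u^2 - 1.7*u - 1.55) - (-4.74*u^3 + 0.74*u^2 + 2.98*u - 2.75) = 4.74*u^3 + 1.3*u^2 - 4.68*u + 1.2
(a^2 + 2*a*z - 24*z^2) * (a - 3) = a^3 + 2*a^2*z - 3*a^2 - 24*a*z^2 - 6*a*z + 72*z^2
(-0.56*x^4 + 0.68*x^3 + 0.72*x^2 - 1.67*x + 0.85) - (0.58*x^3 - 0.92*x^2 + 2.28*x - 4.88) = -0.56*x^4 + 0.1*x^3 + 1.64*x^2 - 3.95*x + 5.73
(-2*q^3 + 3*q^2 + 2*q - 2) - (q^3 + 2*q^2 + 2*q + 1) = -3*q^3 + q^2 - 3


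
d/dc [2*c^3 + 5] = 6*c^2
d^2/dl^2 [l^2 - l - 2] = 2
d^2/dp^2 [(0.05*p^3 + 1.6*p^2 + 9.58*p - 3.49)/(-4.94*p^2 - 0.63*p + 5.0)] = (1.77635683940025e-15*p^5 + 5.6843418860808e-14*p^4 - 460.123626*p^3 + 274.836384*p^2 - 1362.086532*p + 34.822362)/(120.553784*p^6 + 46.122804*p^5 - 360.171942*p^4 - 93.115953*p^3 + 364.5465*p^2 + 47.25*p - 125.0)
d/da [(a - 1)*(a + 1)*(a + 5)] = 3*a^2 + 10*a - 1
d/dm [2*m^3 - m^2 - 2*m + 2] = 6*m^2 - 2*m - 2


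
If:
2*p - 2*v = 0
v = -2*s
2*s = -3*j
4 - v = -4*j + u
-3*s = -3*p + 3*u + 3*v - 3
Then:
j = 6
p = 18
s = -9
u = 10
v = 18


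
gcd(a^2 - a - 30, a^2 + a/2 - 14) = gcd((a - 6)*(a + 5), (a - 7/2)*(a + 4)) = 1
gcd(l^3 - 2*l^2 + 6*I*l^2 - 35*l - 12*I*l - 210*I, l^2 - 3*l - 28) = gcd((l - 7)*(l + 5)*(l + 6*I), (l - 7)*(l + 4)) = l - 7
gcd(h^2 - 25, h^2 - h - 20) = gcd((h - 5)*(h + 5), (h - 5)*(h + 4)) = h - 5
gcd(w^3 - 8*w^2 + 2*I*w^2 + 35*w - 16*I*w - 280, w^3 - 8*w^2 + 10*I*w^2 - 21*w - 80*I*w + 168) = w^2 + w*(-8 + 7*I) - 56*I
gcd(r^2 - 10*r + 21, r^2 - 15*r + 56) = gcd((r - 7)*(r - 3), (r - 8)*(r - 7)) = r - 7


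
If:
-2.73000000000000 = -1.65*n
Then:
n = 1.65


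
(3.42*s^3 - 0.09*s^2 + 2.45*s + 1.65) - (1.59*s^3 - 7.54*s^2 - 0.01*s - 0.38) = 1.83*s^3 + 7.45*s^2 + 2.46*s + 2.03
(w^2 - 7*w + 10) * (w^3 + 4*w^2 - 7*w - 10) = w^5 - 3*w^4 - 25*w^3 + 79*w^2 - 100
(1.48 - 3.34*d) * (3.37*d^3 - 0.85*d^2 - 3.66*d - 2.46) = -11.2558*d^4 + 7.8266*d^3 + 10.9664*d^2 + 2.7996*d - 3.6408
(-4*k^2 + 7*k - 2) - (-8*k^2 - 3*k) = 4*k^2 + 10*k - 2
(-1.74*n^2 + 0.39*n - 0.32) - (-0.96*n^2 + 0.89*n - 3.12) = -0.78*n^2 - 0.5*n + 2.8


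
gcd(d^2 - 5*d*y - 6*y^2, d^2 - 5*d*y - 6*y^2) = -d^2 + 5*d*y + 6*y^2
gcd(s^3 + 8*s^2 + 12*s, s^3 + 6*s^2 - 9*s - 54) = s + 6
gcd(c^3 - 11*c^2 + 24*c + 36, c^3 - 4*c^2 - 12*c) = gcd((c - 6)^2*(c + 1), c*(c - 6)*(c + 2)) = c - 6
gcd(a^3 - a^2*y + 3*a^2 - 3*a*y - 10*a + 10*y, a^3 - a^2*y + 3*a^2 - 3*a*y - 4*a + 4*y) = -a + y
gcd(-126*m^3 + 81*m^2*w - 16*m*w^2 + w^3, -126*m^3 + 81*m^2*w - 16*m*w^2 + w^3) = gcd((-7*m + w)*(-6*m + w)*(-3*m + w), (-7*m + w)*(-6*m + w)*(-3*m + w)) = -126*m^3 + 81*m^2*w - 16*m*w^2 + w^3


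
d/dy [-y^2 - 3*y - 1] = -2*y - 3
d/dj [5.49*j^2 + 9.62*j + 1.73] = 10.98*j + 9.62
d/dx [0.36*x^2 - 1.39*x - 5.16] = 0.72*x - 1.39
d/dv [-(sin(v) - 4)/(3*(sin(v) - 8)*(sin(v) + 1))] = (sin(v)^2 - 8*sin(v) + 36)*cos(v)/(3*(sin(v) - 8)^2*(sin(v) + 1)^2)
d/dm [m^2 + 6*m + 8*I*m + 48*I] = 2*m + 6 + 8*I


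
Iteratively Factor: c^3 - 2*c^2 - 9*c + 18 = (c - 3)*(c^2 + c - 6) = (c - 3)*(c - 2)*(c + 3)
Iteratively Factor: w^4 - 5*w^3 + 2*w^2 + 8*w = (w)*(w^3 - 5*w^2 + 2*w + 8) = w*(w - 2)*(w^2 - 3*w - 4) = w*(w - 4)*(w - 2)*(w + 1)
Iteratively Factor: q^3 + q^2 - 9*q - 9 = (q + 1)*(q^2 - 9) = (q - 3)*(q + 1)*(q + 3)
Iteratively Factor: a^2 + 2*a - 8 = (a + 4)*(a - 2)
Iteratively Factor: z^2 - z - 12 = (z + 3)*(z - 4)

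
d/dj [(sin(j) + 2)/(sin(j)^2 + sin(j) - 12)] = (-4*sin(j) + cos(j)^2 - 15)*cos(j)/(sin(j)^2 + sin(j) - 12)^2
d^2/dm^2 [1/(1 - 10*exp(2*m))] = (-400*exp(2*m) - 40)*exp(2*m)/(10*exp(2*m) - 1)^3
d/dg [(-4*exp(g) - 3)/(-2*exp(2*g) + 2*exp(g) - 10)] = (-(2*exp(g) - 1)*(4*exp(g) + 3) + 4*exp(2*g) - 4*exp(g) + 20)*exp(g)/(2*(exp(2*g) - exp(g) + 5)^2)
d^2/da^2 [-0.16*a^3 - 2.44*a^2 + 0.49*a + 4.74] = -0.96*a - 4.88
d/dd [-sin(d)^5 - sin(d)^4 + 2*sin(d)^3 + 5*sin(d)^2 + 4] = (-5*sin(d)^3 - 4*sin(d)^2 + 6*sin(d) + 10)*sin(d)*cos(d)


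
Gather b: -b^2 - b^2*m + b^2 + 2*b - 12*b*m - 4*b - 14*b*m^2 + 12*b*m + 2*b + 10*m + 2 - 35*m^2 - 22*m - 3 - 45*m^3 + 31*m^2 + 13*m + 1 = -b^2*m - 14*b*m^2 - 45*m^3 - 4*m^2 + m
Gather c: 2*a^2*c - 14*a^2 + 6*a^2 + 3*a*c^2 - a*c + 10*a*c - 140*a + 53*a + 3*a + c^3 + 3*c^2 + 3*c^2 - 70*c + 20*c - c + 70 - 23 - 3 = -8*a^2 - 84*a + c^3 + c^2*(3*a + 6) + c*(2*a^2 + 9*a - 51) + 44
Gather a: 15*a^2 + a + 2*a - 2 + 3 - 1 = 15*a^2 + 3*a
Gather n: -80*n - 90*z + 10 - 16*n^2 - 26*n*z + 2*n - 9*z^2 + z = -16*n^2 + n*(-26*z - 78) - 9*z^2 - 89*z + 10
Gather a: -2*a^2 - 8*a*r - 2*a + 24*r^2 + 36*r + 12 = -2*a^2 + a*(-8*r - 2) + 24*r^2 + 36*r + 12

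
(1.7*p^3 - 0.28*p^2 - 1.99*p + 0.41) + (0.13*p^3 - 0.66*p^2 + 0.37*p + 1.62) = 1.83*p^3 - 0.94*p^2 - 1.62*p + 2.03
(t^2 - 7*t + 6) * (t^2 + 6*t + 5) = t^4 - t^3 - 31*t^2 + t + 30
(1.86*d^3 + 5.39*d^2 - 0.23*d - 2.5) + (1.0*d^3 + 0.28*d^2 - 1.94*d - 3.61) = 2.86*d^3 + 5.67*d^2 - 2.17*d - 6.11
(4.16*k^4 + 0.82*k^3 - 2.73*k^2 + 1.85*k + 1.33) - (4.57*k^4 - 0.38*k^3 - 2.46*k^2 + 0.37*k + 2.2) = -0.41*k^4 + 1.2*k^3 - 0.27*k^2 + 1.48*k - 0.87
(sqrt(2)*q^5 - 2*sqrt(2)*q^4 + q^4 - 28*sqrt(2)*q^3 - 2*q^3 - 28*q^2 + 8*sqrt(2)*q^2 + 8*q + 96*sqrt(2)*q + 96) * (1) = sqrt(2)*q^5 - 2*sqrt(2)*q^4 + q^4 - 28*sqrt(2)*q^3 - 2*q^3 - 28*q^2 + 8*sqrt(2)*q^2 + 8*q + 96*sqrt(2)*q + 96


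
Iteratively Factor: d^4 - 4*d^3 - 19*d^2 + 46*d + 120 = (d - 5)*(d^3 + d^2 - 14*d - 24) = (d - 5)*(d + 2)*(d^2 - d - 12) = (d - 5)*(d + 2)*(d + 3)*(d - 4)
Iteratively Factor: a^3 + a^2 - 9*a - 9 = (a + 1)*(a^2 - 9) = (a - 3)*(a + 1)*(a + 3)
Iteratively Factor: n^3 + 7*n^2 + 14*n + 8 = (n + 4)*(n^2 + 3*n + 2) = (n + 1)*(n + 4)*(n + 2)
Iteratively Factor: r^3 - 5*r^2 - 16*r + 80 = (r - 4)*(r^2 - r - 20) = (r - 4)*(r + 4)*(r - 5)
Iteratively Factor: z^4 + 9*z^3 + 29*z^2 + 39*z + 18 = (z + 3)*(z^3 + 6*z^2 + 11*z + 6) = (z + 2)*(z + 3)*(z^2 + 4*z + 3) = (z + 1)*(z + 2)*(z + 3)*(z + 3)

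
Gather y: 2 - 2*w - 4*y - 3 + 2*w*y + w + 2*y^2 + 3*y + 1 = -w + 2*y^2 + y*(2*w - 1)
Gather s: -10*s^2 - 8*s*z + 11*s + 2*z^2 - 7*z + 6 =-10*s^2 + s*(11 - 8*z) + 2*z^2 - 7*z + 6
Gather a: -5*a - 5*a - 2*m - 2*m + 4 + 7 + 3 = -10*a - 4*m + 14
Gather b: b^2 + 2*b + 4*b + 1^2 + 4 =b^2 + 6*b + 5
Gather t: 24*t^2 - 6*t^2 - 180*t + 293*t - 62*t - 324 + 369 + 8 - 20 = 18*t^2 + 51*t + 33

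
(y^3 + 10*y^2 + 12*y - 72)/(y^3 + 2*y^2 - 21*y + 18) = (y^2 + 4*y - 12)/(y^2 - 4*y + 3)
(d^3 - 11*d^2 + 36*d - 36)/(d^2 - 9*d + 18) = d - 2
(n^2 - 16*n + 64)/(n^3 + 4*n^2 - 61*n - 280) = (n - 8)/(n^2 + 12*n + 35)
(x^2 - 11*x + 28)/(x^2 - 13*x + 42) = (x - 4)/(x - 6)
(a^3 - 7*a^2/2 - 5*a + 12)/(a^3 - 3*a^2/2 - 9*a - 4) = (2*a - 3)/(2*a + 1)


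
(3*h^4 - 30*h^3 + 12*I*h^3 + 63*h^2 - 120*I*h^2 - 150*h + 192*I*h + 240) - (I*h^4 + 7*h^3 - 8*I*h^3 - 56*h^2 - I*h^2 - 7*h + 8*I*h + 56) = 3*h^4 - I*h^4 - 37*h^3 + 20*I*h^3 + 119*h^2 - 119*I*h^2 - 143*h + 184*I*h + 184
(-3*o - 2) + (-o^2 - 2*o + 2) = -o^2 - 5*o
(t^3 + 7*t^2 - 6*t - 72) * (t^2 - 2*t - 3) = t^5 + 5*t^4 - 23*t^3 - 81*t^2 + 162*t + 216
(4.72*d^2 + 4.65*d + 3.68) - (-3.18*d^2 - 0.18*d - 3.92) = 7.9*d^2 + 4.83*d + 7.6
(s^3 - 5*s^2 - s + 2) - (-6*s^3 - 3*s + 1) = 7*s^3 - 5*s^2 + 2*s + 1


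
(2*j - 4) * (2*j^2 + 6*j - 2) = 4*j^3 + 4*j^2 - 28*j + 8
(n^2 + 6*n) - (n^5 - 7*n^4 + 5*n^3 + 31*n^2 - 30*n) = -n^5 + 7*n^4 - 5*n^3 - 30*n^2 + 36*n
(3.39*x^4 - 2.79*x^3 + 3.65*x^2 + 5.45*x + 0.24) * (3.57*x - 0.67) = 12.1023*x^5 - 12.2316*x^4 + 14.8998*x^3 + 17.011*x^2 - 2.7947*x - 0.1608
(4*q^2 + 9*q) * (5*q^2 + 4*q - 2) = 20*q^4 + 61*q^3 + 28*q^2 - 18*q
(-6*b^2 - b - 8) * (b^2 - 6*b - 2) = -6*b^4 + 35*b^3 + 10*b^2 + 50*b + 16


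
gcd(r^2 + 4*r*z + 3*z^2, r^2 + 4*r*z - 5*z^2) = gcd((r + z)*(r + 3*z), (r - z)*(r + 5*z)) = 1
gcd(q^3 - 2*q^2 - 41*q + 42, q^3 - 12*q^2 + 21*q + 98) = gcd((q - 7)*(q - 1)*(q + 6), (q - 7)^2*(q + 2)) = q - 7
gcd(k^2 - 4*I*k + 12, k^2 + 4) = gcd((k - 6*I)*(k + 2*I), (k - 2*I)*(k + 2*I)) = k + 2*I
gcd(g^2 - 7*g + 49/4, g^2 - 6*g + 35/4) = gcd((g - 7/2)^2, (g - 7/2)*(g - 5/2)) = g - 7/2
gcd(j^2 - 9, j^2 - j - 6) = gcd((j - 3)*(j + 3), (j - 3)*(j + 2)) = j - 3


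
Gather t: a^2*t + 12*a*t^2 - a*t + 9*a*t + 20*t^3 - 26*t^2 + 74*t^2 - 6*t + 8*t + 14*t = 20*t^3 + t^2*(12*a + 48) + t*(a^2 + 8*a + 16)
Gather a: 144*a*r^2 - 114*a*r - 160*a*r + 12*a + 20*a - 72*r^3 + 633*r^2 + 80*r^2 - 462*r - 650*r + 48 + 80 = a*(144*r^2 - 274*r + 32) - 72*r^3 + 713*r^2 - 1112*r + 128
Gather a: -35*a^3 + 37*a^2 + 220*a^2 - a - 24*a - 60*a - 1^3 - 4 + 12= -35*a^3 + 257*a^2 - 85*a + 7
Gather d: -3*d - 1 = -3*d - 1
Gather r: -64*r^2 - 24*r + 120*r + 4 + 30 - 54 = -64*r^2 + 96*r - 20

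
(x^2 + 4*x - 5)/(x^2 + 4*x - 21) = (x^2 + 4*x - 5)/(x^2 + 4*x - 21)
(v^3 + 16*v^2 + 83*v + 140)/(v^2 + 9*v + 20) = v + 7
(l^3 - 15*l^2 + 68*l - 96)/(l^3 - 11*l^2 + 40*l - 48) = (l - 8)/(l - 4)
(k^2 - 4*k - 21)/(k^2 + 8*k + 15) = (k - 7)/(k + 5)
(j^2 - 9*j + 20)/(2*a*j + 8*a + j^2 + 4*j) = (j^2 - 9*j + 20)/(2*a*j + 8*a + j^2 + 4*j)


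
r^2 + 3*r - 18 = (r - 3)*(r + 6)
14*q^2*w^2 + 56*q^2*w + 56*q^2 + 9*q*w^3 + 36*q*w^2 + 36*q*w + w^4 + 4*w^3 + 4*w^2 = (2*q + w)*(7*q + w)*(w + 2)^2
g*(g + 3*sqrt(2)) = g^2 + 3*sqrt(2)*g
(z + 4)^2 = z^2 + 8*z + 16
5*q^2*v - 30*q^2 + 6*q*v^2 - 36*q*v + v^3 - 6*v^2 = (q + v)*(5*q + v)*(v - 6)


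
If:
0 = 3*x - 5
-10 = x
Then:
No Solution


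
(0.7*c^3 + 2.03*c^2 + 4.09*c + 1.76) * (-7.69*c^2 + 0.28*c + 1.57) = -5.383*c^5 - 15.4147*c^4 - 29.7847*c^3 - 9.2021*c^2 + 6.9141*c + 2.7632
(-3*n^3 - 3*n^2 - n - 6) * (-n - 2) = 3*n^4 + 9*n^3 + 7*n^2 + 8*n + 12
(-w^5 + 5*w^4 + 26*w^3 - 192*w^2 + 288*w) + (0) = -w^5 + 5*w^4 + 26*w^3 - 192*w^2 + 288*w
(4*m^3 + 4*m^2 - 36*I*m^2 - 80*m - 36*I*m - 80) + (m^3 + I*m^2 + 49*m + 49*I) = 5*m^3 + 4*m^2 - 35*I*m^2 - 31*m - 36*I*m - 80 + 49*I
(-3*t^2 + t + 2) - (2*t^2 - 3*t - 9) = -5*t^2 + 4*t + 11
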